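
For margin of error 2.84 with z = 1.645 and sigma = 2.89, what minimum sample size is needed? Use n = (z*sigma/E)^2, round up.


z*sigma/E = 1.645 * 2.89 / 2.84 ≈ 1.673961
(z*sigma/E)^2 ≈ 2.802146
round up: n = 3

3


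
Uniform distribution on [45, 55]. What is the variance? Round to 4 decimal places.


Var = (b-a)^2 / 12
(b-a)^2 = (55 - 45)^2 = 100
Var = 100/12 ≈ 8.333333

8.3333


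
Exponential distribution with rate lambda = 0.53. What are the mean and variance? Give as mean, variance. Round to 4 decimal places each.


mean = 1/lam, var = 1/lam^2
mean = 1 / 0.53 = 100/53 ≈ 1.886792
lam^2 = 0.53^2 = 0.2809
var = 1 / 0.2809 = 10000/2809 ≈ 3.559986

1.8868, 3.5600


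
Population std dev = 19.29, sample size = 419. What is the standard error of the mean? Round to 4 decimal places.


SE = sigma / sqrt(n)
sqrt(419) ≈ 20.469489
SE = 19.29 / 20.469489 ≈ 0.942378

0.9424


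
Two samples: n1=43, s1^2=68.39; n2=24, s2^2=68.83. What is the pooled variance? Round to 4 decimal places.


sp^2 = ((n1-1)*s1^2 + (n2-1)*s2^2)/(n1+n2-2)
(n1-1)*s1^2 = 42 * 68.39 = 2872.38
(n2-1)*s2^2 = 23 * 68.83 = 1583.09
numerator = 2872.38 + 1583.09 = 4455.47
n1+n2-2 = 65
sp^2 = 4455.47 / 65 = 445547/6500 ≈ 68.545692

68.5457


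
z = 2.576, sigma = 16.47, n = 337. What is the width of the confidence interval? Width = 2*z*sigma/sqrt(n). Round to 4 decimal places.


width = 2*z*sigma/sqrt(n)
2*z*sigma = 2 * 2.576 * 16.47 = 84.85344
sqrt(337) ≈ 18.357560
width = 84.85344 / 18.357560 ≈ 4.622261

4.6223


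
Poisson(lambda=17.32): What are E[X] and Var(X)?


E[X] = Var(X) = lambda = 17.32

17.32, 17.32


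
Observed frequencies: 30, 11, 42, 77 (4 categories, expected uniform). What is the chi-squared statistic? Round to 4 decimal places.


chi2 = sum((O-E)^2/E), E = total/4
total = 160, E = 160/4 = 40
(30 - 40)^2 / 40 = 100 / 40 = 2.5
(11 - 40)^2 / 40 = 841 / 40 = 21.025
(42 - 40)^2 / 40 = 4 / 40 = 0.1
(77 - 40)^2 / 40 = 1369 / 40 = 34.225
chi2 = 57.85

57.8500


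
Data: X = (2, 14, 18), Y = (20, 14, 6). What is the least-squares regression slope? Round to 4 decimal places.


b = sum((xi-xbar)(yi-ybar)) / sum((xi-xbar)^2)
n = 3, xbar = 34/3 ≈ 11.333333, ybar = 40/3 ≈ 13.333333
Sxy = sum((xi-xbar)(yi-ybar)) = -328/3 ≈ -109.333333
Sxx = sum((xi-xbar)^2) = 416/3 ≈ 138.666667
b = Sxy / Sxx = -41/52 ≈ -0.788462

-0.7885


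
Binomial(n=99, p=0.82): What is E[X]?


E[X] = n*p = 99 * 0.82 = 81.18

81.18


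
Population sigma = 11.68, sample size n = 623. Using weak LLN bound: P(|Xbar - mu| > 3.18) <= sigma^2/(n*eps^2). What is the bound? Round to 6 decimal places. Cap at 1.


bound = min(1, sigma^2/(n*eps^2))
sigma^2 = 11.68^2 = 136.4224
n*eps^2 = 623 * 3.18^2 = 623 * 10.1124 = 6300.0252
sigma^2/(n*eps^2) = 136.4224 / 6300.0252 ≈ 0.02165426

0.021654


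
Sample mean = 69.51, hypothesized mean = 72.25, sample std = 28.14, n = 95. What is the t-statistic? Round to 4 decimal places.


t = (xbar - mu0) / (s/sqrt(n))
xbar - mu0 = 69.51 - 72.25 = -2.74
sqrt(95) ≈ 9.74679434
s/sqrt(n) = 28.14 / 9.74679434 ≈ 2.88710308
t = -2.74 / 2.88710308 ≈ -0.949048

-0.9490


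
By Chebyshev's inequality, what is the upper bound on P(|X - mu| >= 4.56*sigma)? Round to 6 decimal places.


P <= 1/k^2
k^2 = 4.56^2 = 20.7936
1/k^2 = 1 / 20.7936 ≈ 0.04809172

0.048092


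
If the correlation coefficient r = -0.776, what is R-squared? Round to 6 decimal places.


R^2 = r^2 = (-0.776)^2 = 0.602176

0.602176


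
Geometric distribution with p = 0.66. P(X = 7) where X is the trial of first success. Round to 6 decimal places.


P = (1-p)^(k-1) * p
(1-p)^(k-1) = 0.34^6 ≈ 0.001544804
P = 0.001544804 * 0.66 ≈ 0.001019571

0.001020


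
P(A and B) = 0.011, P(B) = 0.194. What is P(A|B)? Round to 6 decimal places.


P(A|B) = P(A and B) / P(B) = 0.011 / 0.194 = 11/194 ≈ 0.05670103

0.056701


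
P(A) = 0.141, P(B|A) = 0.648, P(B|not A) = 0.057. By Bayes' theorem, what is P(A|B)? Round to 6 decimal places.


P(A|B) = P(B|A)*P(A) / P(B), P(B) = P(B|A)*P(A) + P(B|not A)*P(not A)
P(B|A)*P(A) = 0.648 * 0.141 = 0.091368
P(B|not A)*P(not A) = 0.057 * 0.859 = 0.048963
P(B) = 0.091368 + 0.048963 = 0.140331
P(A|B) = 0.091368 / 0.140331 ≈ 0.65108921

0.651089


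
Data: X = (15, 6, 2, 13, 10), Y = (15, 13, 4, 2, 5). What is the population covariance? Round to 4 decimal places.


Cov = (1/n)*sum((xi-xbar)(yi-ybar))
n = 5, xbar = 46/5 = 9.2, ybar = 39/5 = 7.8
sum((xi-xbar)(yi-ybar)) = 28.2
Cov = 28.2 / 5 = 5.64

5.6400


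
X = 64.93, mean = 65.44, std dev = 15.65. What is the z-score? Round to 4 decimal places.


z = (X - mu) / sigma
X - mu = 64.93 - 65.44 = -0.51
z = -0.51 / 15.65 = -51/1565 ≈ -0.032588

-0.0326


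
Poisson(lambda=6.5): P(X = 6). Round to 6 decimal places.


P = e^(-lam) * lam^k / k!
e^(-6.5) ≈ 0.001503439
lam^k = 6.5^6 = 75418.890625
k! = 6! = 720
P = 0.001503439 * 75418.890625 / 720 ≈ 0.157483

0.157483


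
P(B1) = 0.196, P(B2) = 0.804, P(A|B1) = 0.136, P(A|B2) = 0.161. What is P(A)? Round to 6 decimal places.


P(A) = P(A|B1)*P(B1) + P(A|B2)*P(B2)
P(A|B1)*P(B1) = 0.136 * 0.196 = 0.026656
P(A|B2)*P(B2) = 0.161 * 0.804 = 0.129444
P(A) = 0.026656 + 0.129444 = 0.1561

0.156100


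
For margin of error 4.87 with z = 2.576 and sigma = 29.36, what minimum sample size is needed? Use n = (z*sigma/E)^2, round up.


z*sigma/E = 2.576 * 29.36 / 4.87 ≈ 15.530053
(z*sigma/E)^2 ≈ 241.182558
round up: n = 242

242


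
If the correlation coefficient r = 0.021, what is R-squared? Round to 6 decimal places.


R^2 = r^2 = (0.021)^2 = 0.000441

0.000441


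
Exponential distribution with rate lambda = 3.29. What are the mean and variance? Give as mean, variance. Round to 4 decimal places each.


mean = 1/lam, var = 1/lam^2
mean = 1 / 3.29 = 100/329 ≈ 0.303951
lam^2 = 3.29^2 = 10.8241
var = 1 / 10.8241 ≈ 0.092386

0.3040, 0.0924


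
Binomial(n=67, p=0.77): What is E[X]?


E[X] = n*p = 67 * 0.77 = 51.59

51.59


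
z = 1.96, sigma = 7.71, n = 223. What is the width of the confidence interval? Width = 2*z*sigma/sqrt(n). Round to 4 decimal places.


width = 2*z*sigma/sqrt(n)
2*z*sigma = 2 * 1.96 * 7.71 = 30.2232
sqrt(223) ≈ 14.933185
width = 30.2232 / 14.933185 ≈ 2.023895

2.0239


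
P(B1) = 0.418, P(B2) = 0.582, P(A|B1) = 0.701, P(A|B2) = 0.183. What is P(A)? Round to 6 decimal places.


P(A) = P(A|B1)*P(B1) + P(A|B2)*P(B2)
P(A|B1)*P(B1) = 0.701 * 0.418 = 0.293018
P(A|B2)*P(B2) = 0.183 * 0.582 = 0.106506
P(A) = 0.293018 + 0.106506 = 0.399524

0.399524


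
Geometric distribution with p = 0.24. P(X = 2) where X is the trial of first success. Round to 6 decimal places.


P = (1-p)^(k-1) * p
(1-p)^(k-1) = 0.76^1 = 0.76
P = 0.76 * 0.24 = 0.1824

0.182400


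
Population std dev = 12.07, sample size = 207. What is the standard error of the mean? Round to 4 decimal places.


SE = sigma / sqrt(n)
sqrt(207) ≈ 14.387495
SE = 12.07 / 14.387495 ≈ 0.838923

0.8389


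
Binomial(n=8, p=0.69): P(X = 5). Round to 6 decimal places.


P = C(n,k) * p^k * (1-p)^(n-k)
C(8,5) = 56
p^k = 0.69^5 ≈ 0.1564031
(1-p)^(n-k) = 0.31^3 = 0.029791
P = 56 * 0.1564031 * 0.029791 ≈ 0.260927

0.260927


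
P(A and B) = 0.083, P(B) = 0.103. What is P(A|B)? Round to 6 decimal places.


P(A|B) = P(A and B) / P(B) = 0.083 / 0.103 = 83/103 ≈ 0.80582524

0.805825


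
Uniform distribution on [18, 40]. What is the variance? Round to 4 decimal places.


Var = (b-a)^2 / 12
(b-a)^2 = (40 - 18)^2 = 484
Var = 484/12 ≈ 40.333333

40.3333


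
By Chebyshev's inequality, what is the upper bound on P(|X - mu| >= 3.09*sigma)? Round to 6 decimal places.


P <= 1/k^2
k^2 = 3.09^2 = 9.5481
1/k^2 = 1 / 9.5481 ≈ 0.10473288

0.104733


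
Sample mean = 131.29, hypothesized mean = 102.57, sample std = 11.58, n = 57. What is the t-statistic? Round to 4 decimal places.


t = (xbar - mu0) / (s/sqrt(n))
xbar - mu0 = 131.29 - 102.57 = 28.72
sqrt(57) ≈ 7.54983444
s/sqrt(n) = 11.58 / 7.54983444 ≈ 1.53380847
t = 28.72 / 1.53380847 ≈ 18.724633

18.7246


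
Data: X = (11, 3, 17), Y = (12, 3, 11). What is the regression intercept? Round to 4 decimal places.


a = ybar - b*xbar, where b = sum((xi-xbar)(yi-ybar)) / sum((xi-xbar)^2)
n = 3, xbar = 31/3 ≈ 10.333333, ybar = 26/3 ≈ 8.666667
Sxy = sum((xi-xbar)(yi-ybar)) = 178/3 ≈ 59.333333
Sxx = sum((xi-xbar)^2) = 296/3 ≈ 98.666667
b = Sxy / Sxx = 89/148 ≈ 0.601351
a = 8.666667 - 0.601351 * 10.333333 = 363/148 ≈ 2.452703

2.4527


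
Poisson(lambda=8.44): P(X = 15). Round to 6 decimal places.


P = e^(-lam) * lam^k / k!
e^(-8.44) ≈ 0.0002160502
lam^k = 8.44^15 ≈ 78548283582470.532338
k! = 15! = 1307674368000
P = 0.0002160502 * 78548283582470.532338 / 1307674368000 ≈ 0.012978

0.012978


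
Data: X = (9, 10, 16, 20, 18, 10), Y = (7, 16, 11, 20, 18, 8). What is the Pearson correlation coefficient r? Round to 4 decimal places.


r = sum((xi-xbar)(yi-ybar)) / sqrt(sum((xi-xbar)^2) * sum((yi-ybar)^2))
n = 6, xbar = 83/6 ≈ 13.833333, ybar = 80/6 = 40/3 ≈ 13.333333
Sxy = sum((xi-xbar)(yi-ybar)) = 289/3 ≈ 96.333333
Sxx = sum((xi-xbar)^2) = 677/6 ≈ 112.833333
Syy = sum((yi-ybar)^2) = 442/3 ≈ 147.333333
sqrt(Sxx*Syy) ≈ 128.934523
r = Sxy / sqrt(Sxx*Syy) = 96.333333 / 128.934523 ≈ 0.747149

0.7471


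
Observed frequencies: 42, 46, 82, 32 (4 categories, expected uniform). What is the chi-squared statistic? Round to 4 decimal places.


chi2 = sum((O-E)^2/E), E = total/4
total = 202, E = 202/4 = 50.5
(42 - 50.5)^2 / 50.5 = 72.25 / 50.5 = 289/202 ≈ 1.430693
(46 - 50.5)^2 / 50.5 = 20.25 / 50.5 = 81/202 ≈ 0.400990
(82 - 50.5)^2 / 50.5 = 992.25 / 50.5 = 3969/202 ≈ 19.648515
(32 - 50.5)^2 / 50.5 = 342.25 / 50.5 = 1369/202 ≈ 6.777228
chi2 = 2854/101 ≈ 28.257426

28.2574


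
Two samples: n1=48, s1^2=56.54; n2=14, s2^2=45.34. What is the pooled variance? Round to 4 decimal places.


sp^2 = ((n1-1)*s1^2 + (n2-1)*s2^2)/(n1+n2-2)
(n1-1)*s1^2 = 47 * 56.54 = 2657.38
(n2-1)*s2^2 = 13 * 45.34 = 589.42
numerator = 2657.38 + 589.42 = 3246.8
n1+n2-2 = 60
sp^2 = 3246.8 / 60 = 8117/150 ≈ 54.113333

54.1133


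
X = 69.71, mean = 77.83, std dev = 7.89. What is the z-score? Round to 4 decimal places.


z = (X - mu) / sigma
X - mu = 69.71 - 77.83 = -8.12
z = -8.12 / 7.89 = -812/789 ≈ -1.029151

-1.0292


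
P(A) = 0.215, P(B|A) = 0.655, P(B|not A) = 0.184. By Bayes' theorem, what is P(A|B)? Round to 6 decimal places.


P(A|B) = P(B|A)*P(A) / P(B), P(B) = P(B|A)*P(A) + P(B|not A)*P(not A)
P(B|A)*P(A) = 0.655 * 0.215 = 0.140825
P(B|not A)*P(not A) = 0.184 * 0.785 = 0.14444
P(B) = 0.140825 + 0.14444 = 0.285265
P(A|B) = 0.140825 / 0.285265 ≈ 0.49366379

0.493664


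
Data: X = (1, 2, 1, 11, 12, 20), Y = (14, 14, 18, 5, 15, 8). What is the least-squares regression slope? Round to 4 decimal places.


b = sum((xi-xbar)(yi-ybar)) / sum((xi-xbar)^2)
n = 6, xbar = 47/6 ≈ 7.833333, ybar = 74/6 = 37/3 ≈ 12.333333
Sxy = sum((xi-xbar)(yi-ybar)) = -374/3 ≈ -124.666667
Sxx = sum((xi-xbar)^2) = 1817/6 ≈ 302.833333
b = Sxy / Sxx = -748/1817 ≈ -0.411668

-0.4117


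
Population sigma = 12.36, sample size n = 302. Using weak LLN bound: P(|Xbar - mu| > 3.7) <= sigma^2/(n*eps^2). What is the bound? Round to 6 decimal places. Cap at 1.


bound = min(1, sigma^2/(n*eps^2))
sigma^2 = 12.36^2 = 152.7696
n*eps^2 = 302 * 3.7^2 = 302 * 13.69 = 4134.38
sigma^2/(n*eps^2) = 152.7696 / 4134.38 ≈ 0.03695103

0.036951


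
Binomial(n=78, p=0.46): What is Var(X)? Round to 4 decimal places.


Var = n*p*(1-p) = 78 * 0.46 * 0.54 = 19.3752

19.3752


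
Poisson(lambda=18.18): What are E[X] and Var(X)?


E[X] = Var(X) = lambda = 18.18

18.18, 18.18


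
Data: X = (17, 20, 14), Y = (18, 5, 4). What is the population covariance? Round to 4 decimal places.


Cov = (1/n)*sum((xi-xbar)(yi-ybar))
n = 3, xbar = 51/3 = 17, ybar = 27/3 = 9
sum((xi-xbar)(yi-ybar)) = 3
Cov = 3 / 3 = 1

1.0000


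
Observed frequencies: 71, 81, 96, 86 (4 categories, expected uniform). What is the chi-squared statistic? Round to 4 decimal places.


chi2 = sum((O-E)^2/E), E = total/4
total = 334, E = 334/4 = 83.5
(71 - 83.5)^2 / 83.5 = 156.25 / 83.5 = 625/334 ≈ 1.871257
(81 - 83.5)^2 / 83.5 = 6.25 / 83.5 = 25/334 ≈ 0.074850
(96 - 83.5)^2 / 83.5 = 156.25 / 83.5 = 625/334 ≈ 1.871257
(86 - 83.5)^2 / 83.5 = 6.25 / 83.5 = 25/334 ≈ 0.074850
chi2 = 650/167 ≈ 3.892216

3.8922


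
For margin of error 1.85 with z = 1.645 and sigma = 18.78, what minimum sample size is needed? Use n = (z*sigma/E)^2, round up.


z*sigma/E = 1.645 * 18.78 / 1.85 ≈ 16.698973
(z*sigma/E)^2 ≈ 278.855698
round up: n = 279

279


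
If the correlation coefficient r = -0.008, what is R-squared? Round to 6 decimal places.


R^2 = r^2 = (-0.008)^2 = 0.000064

0.000064


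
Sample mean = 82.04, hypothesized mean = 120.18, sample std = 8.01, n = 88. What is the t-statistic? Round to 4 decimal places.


t = (xbar - mu0) / (s/sqrt(n))
xbar - mu0 = 82.04 - 120.18 = -38.14
sqrt(88) ≈ 9.38083152
s/sqrt(n) = 8.01 / 9.38083152 ≈ 0.85386887
t = -38.14 / 0.85386887 ≈ -44.667280

-44.6673


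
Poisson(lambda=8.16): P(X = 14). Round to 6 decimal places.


P = e^(-lam) * lam^k / k!
e^(-8.16) ≈ 0.0002858624
lam^k = 8.16^14 ≈ 5803128970364.486321
k! = 14! = 87178291200
P = 0.0002858624 * 5803128970364.486321 / 87178291200 ≈ 0.019029

0.019029


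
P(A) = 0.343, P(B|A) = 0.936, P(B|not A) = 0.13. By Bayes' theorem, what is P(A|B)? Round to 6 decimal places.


P(A|B) = P(B|A)*P(A) / P(B), P(B) = P(B|A)*P(A) + P(B|not A)*P(not A)
P(B|A)*P(A) = 0.936 * 0.343 = 0.321048
P(B|not A)*P(not A) = 0.13 * 0.657 = 0.08541
P(B) = 0.321048 + 0.08541 = 0.406458
P(A|B) = 0.321048 / 0.406458 = 1372/1737 ≈ 0.78986759

0.789868


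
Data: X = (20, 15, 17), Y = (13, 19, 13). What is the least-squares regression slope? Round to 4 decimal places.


b = sum((xi-xbar)(yi-ybar)) / sum((xi-xbar)^2)
n = 3, xbar = 52/3 ≈ 17.333333, ybar = 45/3 = 15
Sxy = sum((xi-xbar)(yi-ybar)) = -14
Sxx = sum((xi-xbar)^2) = 38/3 ≈ 12.666667
b = Sxy / Sxx = -21/19 ≈ -1.105263

-1.1053


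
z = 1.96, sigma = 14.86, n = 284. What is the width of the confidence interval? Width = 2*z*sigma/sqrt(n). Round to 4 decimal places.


width = 2*z*sigma/sqrt(n)
2*z*sigma = 2 * 1.96 * 14.86 = 58.2512
sqrt(284) ≈ 16.852300
width = 58.2512 / 16.852300 ≈ 3.456573

3.4566


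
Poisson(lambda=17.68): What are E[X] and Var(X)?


E[X] = Var(X) = lambda = 17.68

17.68, 17.68


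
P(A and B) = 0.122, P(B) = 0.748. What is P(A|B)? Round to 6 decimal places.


P(A|B) = P(A and B) / P(B) = 0.122 / 0.748 = 61/374 ≈ 0.16310160

0.163102


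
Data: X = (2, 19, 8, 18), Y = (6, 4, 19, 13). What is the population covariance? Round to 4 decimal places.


Cov = (1/n)*sum((xi-xbar)(yi-ybar))
n = 4, xbar = 47/4 = 11.75, ybar = 42/4 = 10.5
sum((xi-xbar)(yi-ybar)) = -19.5
Cov = -19.5 / 4 = -4.875

-4.8750


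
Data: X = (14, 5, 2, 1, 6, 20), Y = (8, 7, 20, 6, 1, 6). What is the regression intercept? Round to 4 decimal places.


a = ybar - b*xbar, where b = sum((xi-xbar)(yi-ybar)) / sum((xi-xbar)^2)
n = 6, xbar = 48/6 = 8, ybar = 48/6 = 8
Sxy = sum((xi-xbar)(yi-ybar)) = -65
Sxx = sum((xi-xbar)^2) = 278
b = Sxy / Sxx = -65/278 ≈ -0.233813
a = 8 - (-0.233813) * 8 = 1372/139 ≈ 9.870504

9.8705


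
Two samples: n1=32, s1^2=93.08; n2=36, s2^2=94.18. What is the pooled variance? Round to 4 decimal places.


sp^2 = ((n1-1)*s1^2 + (n2-1)*s2^2)/(n1+n2-2)
(n1-1)*s1^2 = 31 * 93.08 = 2885.48
(n2-1)*s2^2 = 35 * 94.18 = 3296.3
numerator = 2885.48 + 3296.3 = 6181.78
n1+n2-2 = 66
sp^2 = 6181.78 / 66 = 28099/300 ≈ 93.663333

93.6633


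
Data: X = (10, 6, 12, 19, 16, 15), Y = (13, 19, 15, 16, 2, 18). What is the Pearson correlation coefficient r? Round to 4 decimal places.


r = sum((xi-xbar)(yi-ybar)) / sqrt(sum((xi-xbar)^2) * sum((yi-ybar)^2))
n = 6, xbar = 78/6 = 13, ybar = 83/6 ≈ 13.833333
Sxy = sum((xi-xbar)(yi-ybar)) = -49
Sxx = sum((xi-xbar)^2) = 108
Syy = sum((yi-ybar)^2) = 1145/6 ≈ 190.833333
sqrt(Sxx*Syy) ≈ 143.561833
r = Sxy / sqrt(Sxx*Syy) = -49 / 143.561833 ≈ -0.341316

-0.3413


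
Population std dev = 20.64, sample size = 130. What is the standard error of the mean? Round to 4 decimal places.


SE = sigma / sqrt(n)
sqrt(130) ≈ 11.401754
SE = 20.64 / 11.401754 ≈ 1.810248

1.8102


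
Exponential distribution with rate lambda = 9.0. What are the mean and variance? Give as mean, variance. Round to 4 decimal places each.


mean = 1/lam, var = 1/lam^2
mean = 1 / 9.0 = 1/9 ≈ 0.111111
lam^2 = 9.0^2 = 81
var = 1 / 81 = 1/81 ≈ 0.012346

0.1111, 0.0123


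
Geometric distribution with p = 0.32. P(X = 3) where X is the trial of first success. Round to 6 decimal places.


P = (1-p)^(k-1) * p
(1-p)^(k-1) = 0.68^2 = 0.4624
P = 0.4624 * 0.32 = 0.147968

0.147968


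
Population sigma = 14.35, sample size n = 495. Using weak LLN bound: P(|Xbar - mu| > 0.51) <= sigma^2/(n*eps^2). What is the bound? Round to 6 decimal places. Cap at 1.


bound = min(1, sigma^2/(n*eps^2))
sigma^2 = 14.35^2 = 205.9225
n*eps^2 = 495 * 0.51^2 = 495 * 0.2601 = 128.7495
sigma^2/(n*eps^2) = 205.9225 / 128.7495 ≈ 1.59940427
this exceeds 1, so the bound is capped at 1

1.000000


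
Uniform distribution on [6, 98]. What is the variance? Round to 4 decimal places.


Var = (b-a)^2 / 12
(b-a)^2 = (98 - 6)^2 = 8464
Var = 8464/12 ≈ 705.333333

705.3333


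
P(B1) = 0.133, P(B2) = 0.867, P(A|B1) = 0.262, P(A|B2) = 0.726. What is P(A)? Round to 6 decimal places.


P(A) = P(A|B1)*P(B1) + P(A|B2)*P(B2)
P(A|B1)*P(B1) = 0.262 * 0.133 = 0.034846
P(A|B2)*P(B2) = 0.726 * 0.867 = 0.629442
P(A) = 0.034846 + 0.629442 = 0.664288

0.664288


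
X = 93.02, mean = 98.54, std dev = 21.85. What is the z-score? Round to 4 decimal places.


z = (X - mu) / sigma
X - mu = 93.02 - 98.54 = -5.52
z = -5.52 / 21.85 = -24/95 ≈ -0.252632

-0.2526


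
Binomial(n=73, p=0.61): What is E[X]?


E[X] = n*p = 73 * 0.61 = 44.53

44.53


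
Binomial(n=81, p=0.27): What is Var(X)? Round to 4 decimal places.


Var = n*p*(1-p) = 81 * 0.27 * 0.73 = 15.9651

15.9651


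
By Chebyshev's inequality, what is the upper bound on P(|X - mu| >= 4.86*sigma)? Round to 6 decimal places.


P <= 1/k^2
k^2 = 4.86^2 = 23.6196
1/k^2 = 1 / 23.6196 ≈ 0.04233772

0.042338


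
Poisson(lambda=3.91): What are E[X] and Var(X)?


E[X] = Var(X) = lambda = 3.91

3.91, 3.91


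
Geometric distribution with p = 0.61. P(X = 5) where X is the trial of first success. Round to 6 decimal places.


P = (1-p)^(k-1) * p
(1-p)^(k-1) = 0.39^4 = 0.02313441
P = 0.02313441 * 0.61 ≈ 0.01411199

0.014112


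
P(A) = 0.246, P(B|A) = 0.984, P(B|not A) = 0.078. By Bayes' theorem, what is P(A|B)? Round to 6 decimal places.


P(A|B) = P(B|A)*P(A) / P(B), P(B) = P(B|A)*P(A) + P(B|not A)*P(not A)
P(B|A)*P(A) = 0.984 * 0.246 = 0.242064
P(B|not A)*P(not A) = 0.078 * 0.754 = 0.058812
P(B) = 0.242064 + 0.058812 = 0.300876
P(A|B) = 0.242064 / 0.300876 ≈ 0.80453077

0.804531


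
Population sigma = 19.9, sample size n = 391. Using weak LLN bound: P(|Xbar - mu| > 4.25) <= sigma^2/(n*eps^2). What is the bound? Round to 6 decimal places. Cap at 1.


bound = min(1, sigma^2/(n*eps^2))
sigma^2 = 19.9^2 = 396.01
n*eps^2 = 391 * 4.25^2 = 391 * 18.0625 = 7062.4375
sigma^2/(n*eps^2) = 396.01 / 7062.4375 ≈ 0.05607271

0.056073


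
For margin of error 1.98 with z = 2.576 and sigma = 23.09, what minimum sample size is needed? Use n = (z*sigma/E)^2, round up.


z*sigma/E = 2.576 * 23.09 / 1.98 ≈ 30.040323
(z*sigma/E)^2 ≈ 902.421020
round up: n = 903

903


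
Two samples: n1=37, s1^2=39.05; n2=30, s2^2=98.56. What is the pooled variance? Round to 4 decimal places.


sp^2 = ((n1-1)*s1^2 + (n2-1)*s2^2)/(n1+n2-2)
(n1-1)*s1^2 = 36 * 39.05 = 1405.8
(n2-1)*s2^2 = 29 * 98.56 = 2858.24
numerator = 1405.8 + 2858.24 = 4264.04
n1+n2-2 = 65
sp^2 = 4264.04 / 65 = 106601/1625 ≈ 65.600615

65.6006


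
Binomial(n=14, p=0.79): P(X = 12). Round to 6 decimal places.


P = C(n,k) * p^k * (1-p)^(n-k)
C(14,12) = 91
p^k = 0.79^12 ≈ 0.05909151
(1-p)^(n-k) = 0.21^2 = 0.0441
P = 91 * 0.05909151 * 0.0441 ≈ 0.237140

0.237140


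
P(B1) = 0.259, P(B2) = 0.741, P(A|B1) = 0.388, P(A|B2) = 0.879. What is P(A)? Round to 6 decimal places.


P(A) = P(A|B1)*P(B1) + P(A|B2)*P(B2)
P(A|B1)*P(B1) = 0.388 * 0.259 = 0.100492
P(A|B2)*P(B2) = 0.879 * 0.741 = 0.651339
P(A) = 0.100492 + 0.651339 = 0.751831

0.751831


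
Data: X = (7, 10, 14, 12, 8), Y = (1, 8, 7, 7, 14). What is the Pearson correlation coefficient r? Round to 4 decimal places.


r = sum((xi-xbar)(yi-ybar)) / sqrt(sum((xi-xbar)^2) * sum((yi-ybar)^2))
n = 5, xbar = 51/5 = 10.2, ybar = 37/5 = 7.4
Sxy = sum((xi-xbar)(yi-ybar)) = 3.6
Sxx = sum((xi-xbar)^2) = 32.8
Syy = sum((yi-ybar)^2) = 85.2
sqrt(Sxx*Syy) ≈ 52.863598
r = Sxy / sqrt(Sxx*Syy) = 3.6 / 52.863598 ≈ 0.068100

0.0681


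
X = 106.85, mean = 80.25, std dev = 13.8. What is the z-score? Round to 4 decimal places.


z = (X - mu) / sigma
X - mu = 106.85 - 80.25 = 26.6
z = 26.6 / 13.8 = 133/69 ≈ 1.927536

1.9275


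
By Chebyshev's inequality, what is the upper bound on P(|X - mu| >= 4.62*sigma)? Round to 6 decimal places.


P <= 1/k^2
k^2 = 4.62^2 = 21.3444
1/k^2 = 1 / 21.3444 ≈ 0.04685070

0.046851


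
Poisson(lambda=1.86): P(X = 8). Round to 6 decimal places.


P = e^(-lam) * lam^k / k!
e^(-1.86) ≈ 0.1556726
lam^k = 1.86^8 ≈ 143.252943
k! = 8! = 40320
P = 0.1556726 * 143.252943 / 40320 ≈ 0.000553

0.000553


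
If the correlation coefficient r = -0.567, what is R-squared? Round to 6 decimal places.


R^2 = r^2 = (-0.567)^2 = 0.321489

0.321489


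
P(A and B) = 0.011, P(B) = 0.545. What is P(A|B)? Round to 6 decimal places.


P(A|B) = P(A and B) / P(B) = 0.011 / 0.545 = 11/545 ≈ 0.02018349

0.020183


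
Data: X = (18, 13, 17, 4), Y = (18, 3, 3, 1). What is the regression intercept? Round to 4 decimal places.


a = ybar - b*xbar, where b = sum((xi-xbar)(yi-ybar)) / sum((xi-xbar)^2)
n = 4, xbar = 52/4 = 13, ybar = 25/4 = 6.25
Sxy = sum((xi-xbar)(yi-ybar)) = 93
Sxx = sum((xi-xbar)^2) = 122
b = Sxy / Sxx = 93/122 ≈ 0.762295
a = 6.25 - 0.762295 * 13 = -893/244 ≈ -3.659836

-3.6598


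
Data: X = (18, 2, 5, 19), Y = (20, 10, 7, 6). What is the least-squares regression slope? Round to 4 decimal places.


b = sum((xi-xbar)(yi-ybar)) / sum((xi-xbar)^2)
n = 4, xbar = 44/4 = 11, ybar = 43/4 = 10.75
Sxy = sum((xi-xbar)(yi-ybar)) = 56
Sxx = sum((xi-xbar)^2) = 230
b = Sxy / Sxx = 28/115 ≈ 0.243478

0.2435


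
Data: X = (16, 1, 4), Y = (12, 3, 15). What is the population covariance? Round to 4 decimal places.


Cov = (1/n)*sum((xi-xbar)(yi-ybar))
n = 3, xbar = 21/3 = 7, ybar = 30/3 = 10
sum((xi-xbar)(yi-ybar)) = 45
Cov = 45 / 3 = 15

15.0000


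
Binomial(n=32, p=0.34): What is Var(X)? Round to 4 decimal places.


Var = n*p*(1-p) = 32 * 0.34 * 0.66 = 7.1808

7.1808


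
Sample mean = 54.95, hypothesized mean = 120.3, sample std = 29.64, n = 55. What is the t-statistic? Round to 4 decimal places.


t = (xbar - mu0) / (s/sqrt(n))
xbar - mu0 = 54.95 - 120.3 = -65.35
sqrt(55) ≈ 7.41619849
s/sqrt(n) = 29.64 / 7.41619849 ≈ 3.99665678
t = -65.35 / 3.99665678 ≈ -16.351166

-16.3512


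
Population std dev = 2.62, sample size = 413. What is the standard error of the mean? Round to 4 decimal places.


SE = sigma / sqrt(n)
sqrt(413) ≈ 20.322401
SE = 2.62 / 20.322401 ≈ 0.128922

0.1289


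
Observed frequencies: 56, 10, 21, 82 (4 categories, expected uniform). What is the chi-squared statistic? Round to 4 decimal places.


chi2 = sum((O-E)^2/E), E = total/4
total = 169, E = 169/4 = 42.25
(56 - 42.25)^2 / 42.25 = 189.0625 / 42.25 = 3025/676 ≈ 4.474852
(10 - 42.25)^2 / 42.25 = 1040.0625 / 42.25 = 16641/676 ≈ 24.616864
(21 - 42.25)^2 / 42.25 = 451.5625 / 42.25 = 7225/676 ≈ 10.687870
(82 - 42.25)^2 / 42.25 = 1580.0625 / 42.25 = 25281/676 ≈ 37.397929
chi2 = 13043/169 ≈ 77.177515

77.1775


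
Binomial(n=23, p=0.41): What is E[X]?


E[X] = n*p = 23 * 0.41 = 9.43

9.43


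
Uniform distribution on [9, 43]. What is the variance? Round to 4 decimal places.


Var = (b-a)^2 / 12
(b-a)^2 = (43 - 9)^2 = 1156
Var = 1156/12 ≈ 96.333333

96.3333


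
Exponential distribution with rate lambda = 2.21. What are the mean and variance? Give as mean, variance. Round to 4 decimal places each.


mean = 1/lam, var = 1/lam^2
mean = 1 / 2.21 = 100/221 ≈ 0.452489
lam^2 = 2.21^2 = 4.8841
var = 1 / 4.8841 ≈ 0.204746

0.4525, 0.2047


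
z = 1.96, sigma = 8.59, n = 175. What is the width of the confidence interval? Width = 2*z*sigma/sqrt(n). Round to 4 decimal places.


width = 2*z*sigma/sqrt(n)
2*z*sigma = 2 * 1.96 * 8.59 = 33.6728
sqrt(175) ≈ 13.228757
width = 33.6728 / 13.228757 ≈ 2.545424

2.5454


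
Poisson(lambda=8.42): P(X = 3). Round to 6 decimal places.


P = e^(-lam) * lam^k / k!
e^(-8.42) ≈ 0.0002204147
lam^k = 8.42^3 = 596.947688
k! = 3! = 6
P = 0.0002204147 * 596.947688 / 6 ≈ 0.021929

0.021929


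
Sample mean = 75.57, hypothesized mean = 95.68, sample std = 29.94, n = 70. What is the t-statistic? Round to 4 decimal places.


t = (xbar - mu0) / (s/sqrt(n))
xbar - mu0 = 75.57 - 95.68 = -20.11
sqrt(70) ≈ 8.36660027
s/sqrt(n) = 29.94 / 8.36660027 ≈ 3.57851446
t = -20.11 / 3.57851446 ≈ -5.619650

-5.6197


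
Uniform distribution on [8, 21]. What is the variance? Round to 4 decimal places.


Var = (b-a)^2 / 12
(b-a)^2 = (21 - 8)^2 = 169
Var = 169/12 ≈ 14.083333

14.0833


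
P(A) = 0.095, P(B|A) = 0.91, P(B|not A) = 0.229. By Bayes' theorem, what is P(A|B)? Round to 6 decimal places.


P(A|B) = P(B|A)*P(A) / P(B), P(B) = P(B|A)*P(A) + P(B|not A)*P(not A)
P(B|A)*P(A) = 0.91 * 0.095 = 0.08645
P(B|not A)*P(not A) = 0.229 * 0.905 = 0.207245
P(B) = 0.08645 + 0.207245 = 0.293695
P(A|B) = 0.08645 / 0.293695 ≈ 0.29435299

0.294353


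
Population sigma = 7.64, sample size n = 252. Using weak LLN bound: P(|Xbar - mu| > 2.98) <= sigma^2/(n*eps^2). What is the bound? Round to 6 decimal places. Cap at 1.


bound = min(1, sigma^2/(n*eps^2))
sigma^2 = 7.64^2 = 58.3696
n*eps^2 = 252 * 2.98^2 = 252 * 8.8804 = 2237.8608
sigma^2/(n*eps^2) = 58.3696 / 2237.8608 ≈ 0.02608277

0.026083


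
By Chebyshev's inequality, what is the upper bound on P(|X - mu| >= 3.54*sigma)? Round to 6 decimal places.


P <= 1/k^2
k^2 = 3.54^2 = 12.5316
1/k^2 = 1 / 12.5316 ≈ 0.07979827

0.079798


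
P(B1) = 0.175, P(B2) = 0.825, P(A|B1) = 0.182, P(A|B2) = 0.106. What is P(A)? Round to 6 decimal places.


P(A) = P(A|B1)*P(B1) + P(A|B2)*P(B2)
P(A|B1)*P(B1) = 0.182 * 0.175 = 0.03185
P(A|B2)*P(B2) = 0.106 * 0.825 = 0.08745
P(A) = 0.03185 + 0.08745 = 0.1193

0.119300


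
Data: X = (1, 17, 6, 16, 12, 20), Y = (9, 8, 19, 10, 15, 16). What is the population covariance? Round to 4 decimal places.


Cov = (1/n)*sum((xi-xbar)(yi-ybar))
n = 6, xbar = 72/6 = 12, ybar = 77/6 ≈ 12.833333
sum((xi-xbar)(yi-ybar)) = -5
Cov = -5 / 6 = -5/6 ≈ -0.833333

-0.8333


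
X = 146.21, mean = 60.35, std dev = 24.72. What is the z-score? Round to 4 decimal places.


z = (X - mu) / sigma
X - mu = 146.21 - 60.35 = 85.86
z = 85.86 / 24.72 = 1431/412 ≈ 3.473301

3.4733


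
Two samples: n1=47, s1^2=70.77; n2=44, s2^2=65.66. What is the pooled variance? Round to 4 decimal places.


sp^2 = ((n1-1)*s1^2 + (n2-1)*s2^2)/(n1+n2-2)
(n1-1)*s1^2 = 46 * 70.77 = 3255.42
(n2-1)*s2^2 = 43 * 65.66 = 2823.38
numerator = 3255.42 + 2823.38 = 6078.8
n1+n2-2 = 89
sp^2 = 6078.8 / 89 = 30394/445 ≈ 68.301124

68.3011


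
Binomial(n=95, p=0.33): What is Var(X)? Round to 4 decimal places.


Var = n*p*(1-p) = 95 * 0.33 * 0.67 = 21.0045

21.0045


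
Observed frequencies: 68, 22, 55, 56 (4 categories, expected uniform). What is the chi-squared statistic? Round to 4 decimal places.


chi2 = sum((O-E)^2/E), E = total/4
total = 201, E = 201/4 = 50.25
(68 - 50.25)^2 / 50.25 = 315.0625 / 50.25 = 5041/804 ≈ 6.269900
(22 - 50.25)^2 / 50.25 = 798.0625 / 50.25 = 12769/804 ≈ 15.881841
(55 - 50.25)^2 / 50.25 = 22.5625 / 50.25 = 361/804 ≈ 0.449005
(56 - 50.25)^2 / 50.25 = 33.0625 / 50.25 = 529/804 ≈ 0.657960
chi2 = 4675/201 ≈ 23.258706

23.2587


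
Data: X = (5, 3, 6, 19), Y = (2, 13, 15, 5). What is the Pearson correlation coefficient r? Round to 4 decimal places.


r = sum((xi-xbar)(yi-ybar)) / sqrt(sum((xi-xbar)^2) * sum((yi-ybar)^2))
n = 4, xbar = 33/4 = 8.25, ybar = 35/4 = 8.75
Sxy = sum((xi-xbar)(yi-ybar)) = -54.75
Sxx = sum((xi-xbar)^2) = 158.75
Syy = sum((yi-ybar)^2) = 116.75
sqrt(Sxx*Syy) ≈ 136.139864
r = Sxy / sqrt(Sxx*Syy) = -54.75 / 136.139864 ≈ -0.402160

-0.4022


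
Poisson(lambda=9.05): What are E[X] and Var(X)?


E[X] = Var(X) = lambda = 9.05

9.05, 9.05


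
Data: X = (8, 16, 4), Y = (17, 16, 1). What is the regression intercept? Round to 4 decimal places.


a = ybar - b*xbar, where b = sum((xi-xbar)(yi-ybar)) / sum((xi-xbar)^2)
n = 3, xbar = 28/3 ≈ 9.333333, ybar = 34/3 ≈ 11.333333
Sxy = sum((xi-xbar)(yi-ybar)) = 236/3 ≈ 78.666667
Sxx = sum((xi-xbar)^2) = 224/3 ≈ 74.666667
b = Sxy / Sxx = 59/56 ≈ 1.053571
a = 11.333333 - 1.053571 * 9.333333 = 1.5

1.5000


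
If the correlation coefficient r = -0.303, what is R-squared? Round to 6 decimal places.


R^2 = r^2 = (-0.303)^2 = 0.091809

0.091809


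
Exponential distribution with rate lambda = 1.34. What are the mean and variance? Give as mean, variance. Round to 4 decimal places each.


mean = 1/lam, var = 1/lam^2
mean = 1 / 1.34 = 50/67 ≈ 0.746269
lam^2 = 1.34^2 = 1.7956
var = 1 / 1.7956 = 2500/4489 ≈ 0.556917

0.7463, 0.5569


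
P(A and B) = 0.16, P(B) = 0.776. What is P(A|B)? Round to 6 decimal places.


P(A|B) = P(A and B) / P(B) = 0.16 / 0.776 = 20/97 ≈ 0.20618557

0.206186


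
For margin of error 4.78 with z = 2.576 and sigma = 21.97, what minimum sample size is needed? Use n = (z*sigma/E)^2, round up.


z*sigma/E = 2.576 * 21.97 / 4.78 ≈ 11.839900
(z*sigma/E)^2 ≈ 140.183222
round up: n = 141

141


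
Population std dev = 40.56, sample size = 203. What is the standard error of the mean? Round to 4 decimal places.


SE = sigma / sqrt(n)
sqrt(203) ≈ 14.247807
SE = 40.56 / 14.247807 ≈ 2.846754

2.8468


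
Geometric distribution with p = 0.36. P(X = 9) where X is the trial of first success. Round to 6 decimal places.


P = (1-p)^(k-1) * p
(1-p)^(k-1) = 0.64^8 ≈ 0.02814750
P = 0.02814750 * 0.36 ≈ 0.01013310

0.010133


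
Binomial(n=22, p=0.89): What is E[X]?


E[X] = n*p = 22 * 0.89 = 19.58

19.58


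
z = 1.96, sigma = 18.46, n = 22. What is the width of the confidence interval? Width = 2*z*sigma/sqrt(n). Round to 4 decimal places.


width = 2*z*sigma/sqrt(n)
2*z*sigma = 2 * 1.96 * 18.46 = 72.3632
sqrt(22) ≈ 4.690416
width = 72.3632 / 4.690416 ≈ 15.427886

15.4279


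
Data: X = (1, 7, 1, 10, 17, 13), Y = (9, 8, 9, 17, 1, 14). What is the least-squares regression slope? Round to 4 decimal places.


b = sum((xi-xbar)(yi-ybar)) / sum((xi-xbar)^2)
n = 6, xbar = 49/6 ≈ 8.166667, ybar = 58/6 = 29/3 ≈ 9.666667
Sxy = sum((xi-xbar)(yi-ybar)) = -92/3 ≈ -30.666667
Sxx = sum((xi-xbar)^2) = 1253/6 ≈ 208.833333
b = Sxy / Sxx = -184/1253 ≈ -0.146848

-0.1468


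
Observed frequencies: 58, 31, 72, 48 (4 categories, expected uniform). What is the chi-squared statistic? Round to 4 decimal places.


chi2 = sum((O-E)^2/E), E = total/4
total = 209, E = 209/4 = 52.25
(58 - 52.25)^2 / 52.25 = 33.0625 / 52.25 = 529/836 ≈ 0.632775
(31 - 52.25)^2 / 52.25 = 451.5625 / 52.25 = 7225/836 ≈ 8.642344
(72 - 52.25)^2 / 52.25 = 390.0625 / 52.25 = 6241/836 ≈ 7.465311
(48 - 52.25)^2 / 52.25 = 18.0625 / 52.25 = 289/836 ≈ 0.345694
chi2 = 3571/209 ≈ 17.086124

17.0861


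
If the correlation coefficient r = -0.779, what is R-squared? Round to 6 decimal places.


R^2 = r^2 = (-0.779)^2 = 0.606841

0.606841


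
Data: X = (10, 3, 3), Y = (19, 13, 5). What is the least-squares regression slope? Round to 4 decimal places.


b = sum((xi-xbar)(yi-ybar)) / sum((xi-xbar)^2)
n = 3, xbar = 16/3 ≈ 5.333333, ybar = 37/3 ≈ 12.333333
Sxy = sum((xi-xbar)(yi-ybar)) = 140/3 ≈ 46.666667
Sxx = sum((xi-xbar)^2) = 98/3 ≈ 32.666667
b = Sxy / Sxx = 10/7 ≈ 1.428571

1.4286


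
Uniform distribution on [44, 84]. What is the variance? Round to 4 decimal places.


Var = (b-a)^2 / 12
(b-a)^2 = (84 - 44)^2 = 1600
Var = 1600/12 ≈ 133.333333

133.3333


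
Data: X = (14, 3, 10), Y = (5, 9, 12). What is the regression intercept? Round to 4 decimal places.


a = ybar - b*xbar, where b = sum((xi-xbar)(yi-ybar)) / sum((xi-xbar)^2)
n = 3, xbar = 27/3 = 9, ybar = 26/3 ≈ 8.666667
Sxy = sum((xi-xbar)(yi-ybar)) = -17
Sxx = sum((xi-xbar)^2) = 62
b = Sxy / Sxx = -17/62 ≈ -0.274194
a = 8.666667 - (-0.274194) * 9 = 2071/186 ≈ 11.134409

11.1344


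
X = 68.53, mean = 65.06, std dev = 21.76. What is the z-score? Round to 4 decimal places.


z = (X - mu) / sigma
X - mu = 68.53 - 65.06 = 3.47
z = 3.47 / 21.76 = 347/2176 ≈ 0.159467

0.1595


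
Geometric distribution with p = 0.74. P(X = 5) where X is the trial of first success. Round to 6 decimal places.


P = (1-p)^(k-1) * p
(1-p)^(k-1) = 0.26^4 = 0.00456976
P = 0.00456976 * 0.74 ≈ 0.003381622

0.003382


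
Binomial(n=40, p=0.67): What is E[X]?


E[X] = n*p = 40 * 0.67 = 26.8

26.8


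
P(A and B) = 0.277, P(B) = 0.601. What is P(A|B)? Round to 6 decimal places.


P(A|B) = P(A and B) / P(B) = 0.277 / 0.601 = 277/601 ≈ 0.46089850

0.460899


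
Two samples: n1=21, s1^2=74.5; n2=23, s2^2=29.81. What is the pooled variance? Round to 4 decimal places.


sp^2 = ((n1-1)*s1^2 + (n2-1)*s2^2)/(n1+n2-2)
(n1-1)*s1^2 = 20 * 74.5 = 1490
(n2-1)*s2^2 = 22 * 29.81 = 655.82
numerator = 1490 + 655.82 = 2145.82
n1+n2-2 = 42
sp^2 = 2145.82 / 42 = 107291/2100 ≈ 51.090952

51.0910


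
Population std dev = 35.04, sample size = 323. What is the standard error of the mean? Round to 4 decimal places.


SE = sigma / sqrt(n)
sqrt(323) ≈ 17.972201
SE = 35.04 / 17.972201 ≈ 1.949678

1.9497


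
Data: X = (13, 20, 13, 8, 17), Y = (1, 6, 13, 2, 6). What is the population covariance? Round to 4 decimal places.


Cov = (1/n)*sum((xi-xbar)(yi-ybar))
n = 5, xbar = 71/5 = 14.2, ybar = 28/5 = 5.6
sum((xi-xbar)(yi-ybar)) = 22.4
Cov = 22.4 / 5 = 4.48

4.4800


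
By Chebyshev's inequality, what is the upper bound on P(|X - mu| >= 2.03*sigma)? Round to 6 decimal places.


P <= 1/k^2
k^2 = 2.03^2 = 4.1209
1/k^2 = 1 / 4.1209 ≈ 0.24266544

0.242665


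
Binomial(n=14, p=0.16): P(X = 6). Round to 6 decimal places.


P = C(n,k) * p^k * (1-p)^(n-k)
C(14,6) = 3003
p^k = 0.16^6 ≈ 0.00001677722
(1-p)^(n-k) = 0.84^8 ≈ 0.2478759
P = 3003 * 0.00001677722 * 0.2478759 ≈ 0.012488

0.012488


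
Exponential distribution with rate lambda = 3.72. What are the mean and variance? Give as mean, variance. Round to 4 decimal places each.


mean = 1/lam, var = 1/lam^2
mean = 1 / 3.72 = 25/93 ≈ 0.268817
lam^2 = 3.72^2 = 13.8384
var = 1 / 13.8384 = 625/8649 ≈ 0.072263

0.2688, 0.0723


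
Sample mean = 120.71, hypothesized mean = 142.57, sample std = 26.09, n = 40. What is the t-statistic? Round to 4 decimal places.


t = (xbar - mu0) / (s/sqrt(n))
xbar - mu0 = 120.71 - 142.57 = -21.86
sqrt(40) ≈ 6.32455532
s/sqrt(n) = 26.09 / 6.32455532 ≈ 4.12519121
t = -21.86 / 4.12519121 ≈ -5.299148

-5.2991


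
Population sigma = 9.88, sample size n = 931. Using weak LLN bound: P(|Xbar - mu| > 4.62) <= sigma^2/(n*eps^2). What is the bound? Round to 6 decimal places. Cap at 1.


bound = min(1, sigma^2/(n*eps^2))
sigma^2 = 9.88^2 = 97.6144
n*eps^2 = 931 * 4.62^2 = 931 * 21.3444 = 19871.6364
sigma^2/(n*eps^2) = 97.6144 / 19871.6364 ≈ 0.00491225

0.004912


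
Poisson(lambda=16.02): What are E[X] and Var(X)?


E[X] = Var(X) = lambda = 16.02

16.02, 16.02


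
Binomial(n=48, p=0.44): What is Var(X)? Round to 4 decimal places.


Var = n*p*(1-p) = 48 * 0.44 * 0.56 = 11.8272

11.8272


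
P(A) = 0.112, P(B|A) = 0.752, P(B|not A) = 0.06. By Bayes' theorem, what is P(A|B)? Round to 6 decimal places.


P(A|B) = P(B|A)*P(A) / P(B), P(B) = P(B|A)*P(A) + P(B|not A)*P(not A)
P(B|A)*P(A) = 0.752 * 0.112 = 0.084224
P(B|not A)*P(not A) = 0.06 * 0.888 = 0.05328
P(B) = 0.084224 + 0.05328 = 0.137504
P(A|B) = 0.084224 / 0.137504 = 2632/4297 ≈ 0.61252036

0.612520


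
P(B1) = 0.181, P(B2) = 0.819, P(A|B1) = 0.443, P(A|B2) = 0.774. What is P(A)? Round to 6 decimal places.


P(A) = P(A|B1)*P(B1) + P(A|B2)*P(B2)
P(A|B1)*P(B1) = 0.443 * 0.181 = 0.080183
P(A|B2)*P(B2) = 0.774 * 0.819 = 0.633906
P(A) = 0.080183 + 0.633906 = 0.714089

0.714089


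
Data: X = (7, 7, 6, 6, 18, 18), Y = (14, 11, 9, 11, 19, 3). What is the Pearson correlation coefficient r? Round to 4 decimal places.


r = sum((xi-xbar)(yi-ybar)) / sqrt(sum((xi-xbar)^2) * sum((yi-ybar)^2))
n = 6, xbar = 62/6 = 31/3 ≈ 10.333333, ybar = 67/6 ≈ 11.166667
Sxy = sum((xi-xbar)(yi-ybar)) = -4/3 ≈ -1.333333
Sxx = sum((xi-xbar)^2) = 532/3 ≈ 177.333333
Syy = sum((yi-ybar)^2) = 845/6 ≈ 140.833333
sqrt(Sxx*Syy) ≈ 158.033049
r = Sxy / sqrt(Sxx*Syy) = -1.333333 / 158.033049 ≈ -0.008437

-0.0084


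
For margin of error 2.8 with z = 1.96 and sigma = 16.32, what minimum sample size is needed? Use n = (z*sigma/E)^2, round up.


z*sigma/E = 1.96 * 16.32 / 2.8 = 11.424
(z*sigma/E)^2 = 130.507776
round up: n = 131

131


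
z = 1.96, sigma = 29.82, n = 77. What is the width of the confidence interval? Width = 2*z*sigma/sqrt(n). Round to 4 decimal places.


width = 2*z*sigma/sqrt(n)
2*z*sigma = 2 * 1.96 * 29.82 = 116.8944
sqrt(77) ≈ 8.774964
width = 116.8944 / 8.774964 ≈ 13.321353

13.3214


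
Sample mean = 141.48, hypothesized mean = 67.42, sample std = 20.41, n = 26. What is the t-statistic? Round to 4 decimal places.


t = (xbar - mu0) / (s/sqrt(n))
xbar - mu0 = 141.48 - 67.42 = 74.06
sqrt(26) ≈ 5.09901951
s/sqrt(n) = 20.41 / 5.09901951 ≈ 4.00273032
t = 74.06 / 4.00273032 ≈ 18.502371

18.5024


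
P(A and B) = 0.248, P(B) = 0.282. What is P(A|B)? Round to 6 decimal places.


P(A|B) = P(A and B) / P(B) = 0.248 / 0.282 = 124/141 ≈ 0.87943262

0.879433


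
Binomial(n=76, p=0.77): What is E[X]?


E[X] = n*p = 76 * 0.77 = 58.52

58.52


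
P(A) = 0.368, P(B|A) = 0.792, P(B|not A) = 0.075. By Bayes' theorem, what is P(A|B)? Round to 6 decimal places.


P(A|B) = P(B|A)*P(A) / P(B), P(B) = P(B|A)*P(A) + P(B|not A)*P(not A)
P(B|A)*P(A) = 0.792 * 0.368 = 0.291456
P(B|not A)*P(not A) = 0.075 * 0.632 = 0.0474
P(B) = 0.291456 + 0.0474 = 0.338856
P(A|B) = 0.291456 / 0.338856 ≈ 0.86011757

0.860118


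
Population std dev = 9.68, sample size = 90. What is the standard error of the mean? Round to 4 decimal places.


SE = sigma / sqrt(n)
sqrt(90) ≈ 9.486833
SE = 9.68 / 9.486833 ≈ 1.020362

1.0204


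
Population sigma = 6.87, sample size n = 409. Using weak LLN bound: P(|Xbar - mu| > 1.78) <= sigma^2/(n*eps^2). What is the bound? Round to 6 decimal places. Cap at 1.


bound = min(1, sigma^2/(n*eps^2))
sigma^2 = 6.87^2 = 47.1969
n*eps^2 = 409 * 1.78^2 = 409 * 3.1684 = 1295.8756
sigma^2/(n*eps^2) = 47.1969 / 1295.8756 ≈ 0.03642086

0.036421


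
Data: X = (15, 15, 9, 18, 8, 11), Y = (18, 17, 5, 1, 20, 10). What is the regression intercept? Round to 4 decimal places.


a = ybar - b*xbar, where b = sum((xi-xbar)(yi-ybar)) / sum((xi-xbar)^2)
n = 6, xbar = 76/6 = 38/3 ≈ 12.666667, ybar = 71/6 ≈ 11.833333
Sxy = sum((xi-xbar)(yi-ybar)) = -124/3 ≈ -41.333333
Sxx = sum((xi-xbar)^2) = 232/3 ≈ 77.333333
b = Sxy / Sxx = -31/58 ≈ -0.534483
a = 11.833333 - (-0.534483) * 12.666667 = 1079/58 ≈ 18.603448

18.6034
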